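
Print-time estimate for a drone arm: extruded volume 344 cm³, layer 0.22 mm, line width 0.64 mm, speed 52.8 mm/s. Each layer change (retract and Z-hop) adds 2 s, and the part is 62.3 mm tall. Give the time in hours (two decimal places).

13.01 hours

Bead cross-section = 0.22 × 0.64 = 0.1408 mm².
Toolpath length = 344 cm³ / 0.1408 mm² = 344000 / 0.1408 = 2443181.8 mm.
Extrusion time: 2443181.8 / 52.8 → 46272.4 s.
Number of layers: 62.3 / 0.22 → 284 (rounded up).
Layer-change overhead: 284 × 2 → 568 s.
Altogether 46272.4 + 568 = 46840.4 s, i.e. 13.01 hours.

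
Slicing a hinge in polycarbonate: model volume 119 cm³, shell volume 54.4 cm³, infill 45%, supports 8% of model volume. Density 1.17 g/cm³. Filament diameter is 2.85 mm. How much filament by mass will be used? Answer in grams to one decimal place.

108.8 g

Infill region = 119 − 54.4 = 64.6 cm³.
Infill deposited = 0.45 × 64.6, so 29.07 cm³.
Support = 0.08 × 119 = 9.52 cm³.
Total printed volume = 54.4 + 29.07 + 9.52, so 92.99 cm³.
Mass = 92.99 × 1.17 = 108.7983 g.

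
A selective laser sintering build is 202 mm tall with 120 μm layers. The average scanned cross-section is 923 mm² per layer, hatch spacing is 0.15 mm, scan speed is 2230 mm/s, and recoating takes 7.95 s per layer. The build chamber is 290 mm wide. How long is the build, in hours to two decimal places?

Number of layers: 202 / 0.12 → 1684 (rounded up).
Hatch length per layer = 923 / 0.15, so 6153.3 mm.
Scan time per layer: 6153.3 / 2230 → 2.7593 s.
Layer cycle = 2.7593 + 7.95, so 10.7093 s.
Total: 1684 × 10.7093 s = 18034.4612 s → 5.01 hours.

5.01 hours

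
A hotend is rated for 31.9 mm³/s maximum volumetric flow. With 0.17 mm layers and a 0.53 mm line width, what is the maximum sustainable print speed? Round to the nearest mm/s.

354 mm/s

Bead cross-section = 0.17 × 0.53 = 0.0901 mm².
Max speed = 31.9 / 0.0901 = 354.05 ≈ 354 mm/s.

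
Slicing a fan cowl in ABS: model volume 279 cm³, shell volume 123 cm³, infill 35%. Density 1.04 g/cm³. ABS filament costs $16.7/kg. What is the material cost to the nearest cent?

$3.08

Interior volume: 279 − 123 → 156 cm³.
Deposited infill = 0.35 × 156 = 54.6 cm³.
Total extruded = 123 + 54.6, so 177.6 cm³.
Mass = 177.6 × 1.04 = 184.704 g.
At $16.7/kg: 184.704/1000 × 16.7 = $3.08.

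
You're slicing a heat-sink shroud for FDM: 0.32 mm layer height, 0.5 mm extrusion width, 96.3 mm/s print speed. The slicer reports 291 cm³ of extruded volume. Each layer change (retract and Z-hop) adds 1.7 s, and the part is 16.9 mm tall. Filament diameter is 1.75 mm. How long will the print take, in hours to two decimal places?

Extrusion cross-section = 0.32 × 0.5, so 0.16 mm².
Total extruded path = 291000/0.16 = 1818750 mm.
Extrusion time = 1818750 / 96.3, so 18886.3 s.
Layer count = ceil(16.9 / 0.32) = 53.
Non-print overhead = 53 × 1.7 = 90.1 s.
Total = 18886.3 + 90.1 = 18976.4 s = 5.27 hours.

5.27 hours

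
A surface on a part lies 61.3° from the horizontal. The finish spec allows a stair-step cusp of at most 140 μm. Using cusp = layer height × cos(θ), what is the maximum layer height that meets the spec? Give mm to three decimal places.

cos(61.3°) = 0.4802; t_max = 0.14/0.4802 = 0.292 mm.

0.292 mm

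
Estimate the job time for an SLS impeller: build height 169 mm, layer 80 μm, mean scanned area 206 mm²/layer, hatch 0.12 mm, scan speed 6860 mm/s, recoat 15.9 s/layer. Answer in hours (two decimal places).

Layers = ⌈169/0.08⌉ = 2113.
Per-layer scan distance = 206 / 0.12 = 1716.7 mm.
Laser time per layer: 1716.7 / 6860 → 0.2502 s.
Per-layer time = 0.2502 + 15.9, so 16.1502 s.
2113 layers × 16.1502 s/layer = 34125.3726 s, i.e. 9.48 hours.

9.48 hours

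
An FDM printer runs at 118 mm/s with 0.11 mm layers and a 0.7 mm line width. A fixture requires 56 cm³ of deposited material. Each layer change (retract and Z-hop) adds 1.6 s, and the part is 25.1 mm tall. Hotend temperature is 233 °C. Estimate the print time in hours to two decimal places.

Bead cross-section = 0.11 × 0.7 = 0.077 mm².
Toolpath length = 56 cm³ / 0.077 mm² = 56000 / 0.077 = 727272.7 mm.
Extrusion time = 727272.7 / 118, so 6163.3 s.
Layer count = ceil(25.1 / 0.11) = 229.
Layer-change overhead = 229 × 1.6 = 366.4 s.
Altogether 6163.3 + 366.4 = 6529.7 s, i.e. 1.81 hours.

1.81 hours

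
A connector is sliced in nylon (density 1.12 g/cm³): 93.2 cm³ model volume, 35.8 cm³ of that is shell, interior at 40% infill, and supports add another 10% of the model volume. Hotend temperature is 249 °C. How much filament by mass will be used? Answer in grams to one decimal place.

Volume inside the shell = 93.2 − 35.8, so 57.4 cm³.
Infill volume = 0.40 × 57.4, so 22.96 cm³.
Support = 0.10 × 93.2, so 9.32 cm³.
Total printed volume: 35.8 + 22.96 + 9.32 → 68.08 cm³.
Mass = 68.08 × 1.12 = 76.2496 g.

76.2 g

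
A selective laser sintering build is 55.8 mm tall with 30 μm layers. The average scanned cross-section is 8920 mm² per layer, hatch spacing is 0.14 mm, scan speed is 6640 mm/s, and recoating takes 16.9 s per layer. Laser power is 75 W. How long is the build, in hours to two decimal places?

13.69 hours

Layers = ⌈55.8/0.03⌉ = 1860.
Per-layer scan distance = 8920 / 0.14 = 63714.3 mm.
Per-layer scan time: 63714.3 / 6640 → 9.5955 s.
Time per layer = 9.5955 + 16.9, so 26.4955 s.
Total: 1860 × 26.4955 s = 49281.63 s → 13.69 hours.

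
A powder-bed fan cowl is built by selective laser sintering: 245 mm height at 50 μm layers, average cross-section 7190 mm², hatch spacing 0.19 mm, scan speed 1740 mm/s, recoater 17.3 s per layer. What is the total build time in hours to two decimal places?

53.15 hours

Layer count = ceil(245 / 0.05) = 4900.
Hatch length per layer: 7190 / 0.19 → 37842.1 mm.
Laser time per layer = 37842.1 / 1740 = 21.7483 s.
Per-layer time = 21.7483 + 17.3, so 39.0483 s.
4900 layers × 39.0483 s/layer = 191336.67 s, i.e. 53.15 hours.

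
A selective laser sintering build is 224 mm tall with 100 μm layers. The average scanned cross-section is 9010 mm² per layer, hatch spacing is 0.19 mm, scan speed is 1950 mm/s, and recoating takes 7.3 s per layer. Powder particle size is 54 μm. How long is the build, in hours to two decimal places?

19.67 hours

Number of layers: 224 / 0.1 → 2240 (rounded up).
Scan path per layer: 9010 / 0.19 → 47421.1 mm.
Laser time per layer = 47421.1 / 1950, so 24.3185 s.
Per-layer time = 24.3185 + 7.3 = 31.6185 s.
2240 layers × 31.6185 s/layer = 70825.44 s, i.e. 19.67 hours.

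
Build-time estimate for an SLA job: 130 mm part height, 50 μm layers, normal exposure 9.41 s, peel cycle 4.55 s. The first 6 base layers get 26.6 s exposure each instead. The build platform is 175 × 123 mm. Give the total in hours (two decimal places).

10.11 hours

Number of layers: 130 / 0.05 → 2600 (rounded up).
Bottom layers: 6 × (26.6 + 4.55) → 186.9 s.
Remaining layers = 2594 × (9.41 + 4.55) = 36212.24 s.
Total = 186.9 + 36212.24 = 36399.14 s = 10.11 hours.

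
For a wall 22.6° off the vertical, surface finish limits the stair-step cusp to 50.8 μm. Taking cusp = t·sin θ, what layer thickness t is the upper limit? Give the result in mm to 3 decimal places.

sin(22.6°) = 0.3843; t_max = 0.0508/0.3843 = 0.132 mm.

0.132 mm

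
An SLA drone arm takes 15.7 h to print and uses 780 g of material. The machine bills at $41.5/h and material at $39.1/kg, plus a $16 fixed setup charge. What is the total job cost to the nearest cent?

Machine-time cost = 41.5 × 15.7, so $651.55.
Feedstock cost = 39.1 × 780/1000 = $30.498.
Total = 651.55 + 30.498 + 16 = 698.048 ≈ $698.05.

$698.05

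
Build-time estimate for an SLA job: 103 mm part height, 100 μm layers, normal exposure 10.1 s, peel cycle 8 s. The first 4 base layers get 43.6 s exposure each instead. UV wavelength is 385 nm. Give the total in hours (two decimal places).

Number of layers: 103 / 0.1 → 1030 (rounded up).
Burn-in layers = 4 × (43.6 + 8) = 206.4 s.
Normal layers = 1026 × (10.1 + 8) = 18570.6 s.
Sum: 206.4 + 18570.6 = 18777 s → 5.22 hours.

5.22 hours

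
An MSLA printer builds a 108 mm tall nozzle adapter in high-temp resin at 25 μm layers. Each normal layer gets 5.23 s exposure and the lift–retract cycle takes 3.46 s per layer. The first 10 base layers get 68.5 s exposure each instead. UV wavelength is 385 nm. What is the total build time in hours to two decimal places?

Number of layers: 108 / 0.025 → 4320 (rounded up).
Burn-in layers: 10 × (68.5 + 3.46) → 719.6 s.
Regular layers: 4310 × (5.23 + 3.46) → 37453.9 s.
Total = 719.6 + 37453.9 = 38173.5 s = 10.60 hours.

10.60 hours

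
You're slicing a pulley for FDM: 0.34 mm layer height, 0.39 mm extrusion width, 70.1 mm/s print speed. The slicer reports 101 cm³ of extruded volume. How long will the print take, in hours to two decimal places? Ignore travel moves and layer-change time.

3.02 hours

Extrusion cross-section: 0.34 × 0.39 → 0.1326 mm².
Path length: 101000 mm³ / 0.1326 mm² → 761689.3 mm.
Print-move time = 761689.3 / 70.1 = 10865.8 s.
That's 10865.8 s → 3.02 hours.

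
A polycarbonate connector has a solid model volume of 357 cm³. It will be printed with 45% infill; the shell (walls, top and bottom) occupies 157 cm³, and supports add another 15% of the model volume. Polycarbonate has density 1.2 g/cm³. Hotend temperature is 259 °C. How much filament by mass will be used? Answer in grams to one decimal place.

Interior volume = 357 − 157, so 200 cm³.
Infill deposited: 0.45 × 200 → 90 cm³.
Support = 0.15 × 357, so 53.55 cm³.
Total extruded: 157 + 90 + 53.55 → 300.55 cm³.
Mass: 300.55 × 1.2 → 360.66 g.

360.7 g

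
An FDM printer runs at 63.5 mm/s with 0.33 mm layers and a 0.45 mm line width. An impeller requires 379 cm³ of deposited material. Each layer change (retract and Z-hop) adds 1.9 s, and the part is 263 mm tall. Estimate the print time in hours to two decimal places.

11.59 hours

Extrusion cross-section = 0.33 × 0.45 = 0.1485 mm².
Toolpath length = 379 cm³ / 0.1485 mm² = 379000 / 0.1485 = 2552188.6 mm.
Extrusion time: 2552188.6 / 63.5 → 40191.9 s.
Number of layers: 263 / 0.33 → 797 (rounded up).
Non-print overhead = 797 × 1.9 = 1514.3 s.
Total = 40191.9 + 1514.3 = 41706.2 s = 11.59 hours.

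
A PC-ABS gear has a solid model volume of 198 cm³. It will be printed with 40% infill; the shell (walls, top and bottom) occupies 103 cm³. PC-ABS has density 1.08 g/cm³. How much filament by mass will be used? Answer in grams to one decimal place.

Volume inside the shell: 198 − 103 → 95 cm³.
Deposited infill = 0.40 × 95 = 38 cm³.
Deposited volume = 103 + 38, so 141 cm³.
Mass: 141 × 1.08 → 152.28 g.

152.3 g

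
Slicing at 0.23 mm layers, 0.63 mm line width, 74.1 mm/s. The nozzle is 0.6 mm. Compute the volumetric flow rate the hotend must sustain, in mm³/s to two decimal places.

A: 0.23 × 0.63 → 0.1449 mm².
Q = v·A = 74.1 × 0.1449 = 10.74 mm³/s.

10.74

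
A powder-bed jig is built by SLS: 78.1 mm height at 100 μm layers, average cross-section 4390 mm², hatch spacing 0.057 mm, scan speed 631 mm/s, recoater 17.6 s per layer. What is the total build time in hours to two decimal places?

30.30 hours

Layers = ⌈78.1/0.1⌉ = 781.
Hatch length per layer = 4390 / 0.057, so 77017.5 mm.
Per-layer scan time = 77017.5 / 631, so 122.0563 s.
Layer cycle = 122.0563 + 17.6, so 139.6563 s.
Total: 781 × 139.6563 s = 109071.5703 s → 30.30 hours.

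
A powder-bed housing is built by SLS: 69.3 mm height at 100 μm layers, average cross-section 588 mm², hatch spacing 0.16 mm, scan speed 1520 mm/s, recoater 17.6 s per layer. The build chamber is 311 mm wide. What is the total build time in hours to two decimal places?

Layer count = ceil(69.3 / 0.1) = 693.
Hatch length per layer: 588 / 0.16 → 3675 mm.
Scan time per layer = 3675 / 1520 = 2.4178 s.
Per-layer time = 2.4178 + 17.6 = 20.0178 s.
Build time = 693 × 20.0178 = 13872.3354 s = 3.85 hours.

3.85 hours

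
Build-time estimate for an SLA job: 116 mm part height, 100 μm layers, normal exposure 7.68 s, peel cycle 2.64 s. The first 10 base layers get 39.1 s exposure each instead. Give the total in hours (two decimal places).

3.41 hours

Number of layers: 116 / 0.1 → 1160 (rounded up).
Burn-in layers: 10 × (39.1 + 2.64) → 417.4 s.
Regular layers = 1150 × (7.68 + 2.64), so 11868 s.
Sum: 417.4 + 11868 = 12285.4 s → 3.41 hours.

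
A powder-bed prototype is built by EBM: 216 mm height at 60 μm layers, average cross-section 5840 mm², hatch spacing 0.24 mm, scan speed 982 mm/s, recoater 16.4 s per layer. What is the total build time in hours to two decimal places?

Number of layers: 216 / 0.06 → 3600 (rounded up).
Hatch length per layer: 5840 / 0.24 → 24333.3 mm.
Scan time per layer = 24333.3 / 982, so 24.7793 s.
Per-layer time: 24.7793 + 16.4 → 41.1793 s.
3600 layers × 41.1793 s/layer = 148245.48 s, i.e. 41.18 hours.

41.18 hours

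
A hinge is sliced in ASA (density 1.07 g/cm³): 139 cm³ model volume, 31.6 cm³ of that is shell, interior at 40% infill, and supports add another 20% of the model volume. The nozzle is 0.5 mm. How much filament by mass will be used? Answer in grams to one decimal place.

109.5 g

Volume inside the shell: 139 − 31.6 → 107.4 cm³.
Infill volume = 0.40 × 107.4, so 42.96 cm³.
Support = 0.20 × 139 = 27.8 cm³.
Total extruded: 31.6 + 42.96 + 27.8 → 102.36 cm³.
Mass = 102.36 × 1.07, so 109.5252 g.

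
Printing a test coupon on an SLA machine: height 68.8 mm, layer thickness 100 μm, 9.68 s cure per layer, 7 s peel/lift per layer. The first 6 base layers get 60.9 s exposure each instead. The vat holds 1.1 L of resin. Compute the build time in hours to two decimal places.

3.27 hours

Layers = ⌈68.8/0.1⌉ = 688.
Burn-in layers = 6 × (60.9 + 7), so 407.4 s.
Normal layers = 682 × (9.68 + 7), so 11375.76 s.
Sum: 407.4 + 11375.76 = 11783.16 s → 3.27 hours.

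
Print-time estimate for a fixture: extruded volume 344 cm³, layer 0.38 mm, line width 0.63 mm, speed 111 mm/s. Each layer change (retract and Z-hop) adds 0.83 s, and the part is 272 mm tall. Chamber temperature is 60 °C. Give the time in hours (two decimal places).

3.76 hours

Extrusion cross-section = 0.38 × 0.63 = 0.2394 mm².
Total extruded path = 344000/0.2394 = 1436925.6 mm.
Print-move time = 1436925.6 / 111 = 12945.3 s.
Layers = ⌈272/0.38⌉ = 716.
Non-print overhead = 716 × 0.83 = 594.28 s.
Total = 12945.3 + 594.28 = 13539.58 s = 3.76 hours.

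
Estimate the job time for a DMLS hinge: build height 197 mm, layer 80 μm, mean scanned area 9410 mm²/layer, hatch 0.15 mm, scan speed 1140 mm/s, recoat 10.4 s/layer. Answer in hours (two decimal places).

44.76 hours

Layer count = ceil(197 / 0.08) = 2463.
Hatch length per layer: 9410 / 0.15 → 62733.3 mm.
Laser time per layer = 62733.3 / 1140, so 55.0292 s.
Per-layer time = 55.0292 + 10.4, so 65.4292 s.
2463 layers × 65.4292 s/layer = 161152.1196 s, i.e. 44.76 hours.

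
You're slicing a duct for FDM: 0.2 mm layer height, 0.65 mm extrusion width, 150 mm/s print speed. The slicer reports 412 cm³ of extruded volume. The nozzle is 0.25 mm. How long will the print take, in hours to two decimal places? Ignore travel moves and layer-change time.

5.87 hours

Extrusion cross-section: 0.2 × 0.65 → 0.13 mm².
Path length: 412000 mm³ / 0.13 mm² → 3169230.8 mm.
Time extruding: 3169230.8 / 150 → 21128.2 s.
21128.2 s = 5.87 hours.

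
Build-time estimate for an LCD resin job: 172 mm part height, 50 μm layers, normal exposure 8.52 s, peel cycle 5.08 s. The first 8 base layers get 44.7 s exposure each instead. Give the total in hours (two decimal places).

13.08 hours

Layers = ⌈172/0.05⌉ = 3440.
Base layers = 8 × (44.7 + 5.08), so 398.24 s.
Normal layers = 3432 × (8.52 + 5.08), so 46675.2 s.
Total = 398.24 + 46675.2 = 47073.44 s = 13.08 hours.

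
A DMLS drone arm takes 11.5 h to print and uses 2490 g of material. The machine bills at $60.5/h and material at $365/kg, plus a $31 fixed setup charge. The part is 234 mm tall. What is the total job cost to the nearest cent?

$1635.60

Machine-time cost = 60.5 × 11.5 = $695.75.
Material cost = 365 × 2490/1000 = $908.85.
Total = 695.75 + 908.85 + 31 = $1635.60.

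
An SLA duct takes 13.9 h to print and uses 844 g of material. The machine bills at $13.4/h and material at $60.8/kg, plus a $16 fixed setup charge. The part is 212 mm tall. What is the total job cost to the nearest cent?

Machine-time cost = 13.4 × 13.9, so $186.26.
Material cost: 60.8 × 844/1000 → $51.3152.
Total = 186.26 + 51.3152 + 16 = 253.5752 ≈ $253.58.

$253.58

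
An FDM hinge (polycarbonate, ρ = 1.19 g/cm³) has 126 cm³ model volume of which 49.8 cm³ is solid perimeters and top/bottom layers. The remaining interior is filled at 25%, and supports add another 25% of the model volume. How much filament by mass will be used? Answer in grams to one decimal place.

Volume inside the shell: 126 − 49.8 → 76.2 cm³.
Deposited infill: 0.25 × 76.2 → 19.05 cm³.
Support = 0.25 × 126 = 31.5 cm³.
Deposited volume = 49.8 + 19.05 + 31.5 = 100.35 cm³.
Mass = 100.35 × 1.19, so 119.4165 g.

119.4 g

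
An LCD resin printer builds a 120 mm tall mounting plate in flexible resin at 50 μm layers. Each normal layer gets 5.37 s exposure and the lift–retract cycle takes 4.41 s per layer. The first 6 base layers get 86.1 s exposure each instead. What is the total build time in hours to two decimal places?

Layers = ⌈120/0.05⌉ = 2400.
Base layers: 6 × (86.1 + 4.41) → 543.06 s.
Remaining layers = 2394 × (5.37 + 4.41) = 23413.32 s.
Sum: 543.06 + 23413.32 = 23956.38 s → 6.65 hours.

6.65 hours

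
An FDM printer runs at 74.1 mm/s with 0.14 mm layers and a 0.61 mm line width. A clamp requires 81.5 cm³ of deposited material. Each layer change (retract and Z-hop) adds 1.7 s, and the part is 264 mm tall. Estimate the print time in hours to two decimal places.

Line area = 0.14 × 0.61 = 0.0854 mm².
Path length: 81500 mm³ / 0.0854 mm² → 954332.6 mm.
Print-move time = 954332.6 / 74.1 = 12879 s.
Number of layers: 264 / 0.14 → 1886 (rounded up).
Layer-change overhead = 1886 × 1.7, so 3206.2 s.
Total = 12879 + 3206.2 = 16085.2 s = 4.47 hours.

4.47 hours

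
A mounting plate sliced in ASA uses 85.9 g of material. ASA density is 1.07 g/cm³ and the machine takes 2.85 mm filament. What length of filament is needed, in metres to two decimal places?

Volume = 85.9 g / 1.07 g·cm⁻³ = 80.2804 cm³ = 80280.4 mm³.
A = π r² = π × 1.425² = 6.3794 mm².
Length = 80280.4 / 6.3794 = 12584.32 mm = 12.58 m.

12.58 m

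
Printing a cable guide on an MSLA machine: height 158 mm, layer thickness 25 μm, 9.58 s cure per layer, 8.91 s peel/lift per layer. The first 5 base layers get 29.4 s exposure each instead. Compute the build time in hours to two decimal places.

32.49 hours

Layer count = ceil(158 / 0.025) = 6320.
Bottom layers = 5 × (29.4 + 8.91), so 191.55 s.
Normal layers = 6315 × (9.58 + 8.91) = 116764.35 s.
Sum: 191.55 + 116764.35 = 116955.9 s → 32.49 hours.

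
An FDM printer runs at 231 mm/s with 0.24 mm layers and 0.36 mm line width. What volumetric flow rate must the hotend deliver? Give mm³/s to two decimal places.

19.96

Bead cross-section = 0.24 × 0.36 = 0.0864 mm².
Q = v·A = 231 × 0.0864 = 19.96 mm³/s.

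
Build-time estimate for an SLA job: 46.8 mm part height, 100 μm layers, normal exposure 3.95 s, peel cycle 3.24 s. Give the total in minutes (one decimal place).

56.1 minutes

Number of layers: 46.8 / 0.1 → 468 (rounded up).
Each layer takes = 3.95 + 3.24 = 7.19 s.
Build time: 468 × 7.19 s = 3364.92 s, i.e. 56.1 minutes.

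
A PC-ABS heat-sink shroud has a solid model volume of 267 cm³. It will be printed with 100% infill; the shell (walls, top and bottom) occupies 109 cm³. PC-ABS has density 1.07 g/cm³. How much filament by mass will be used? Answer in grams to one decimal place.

Infill region: 267 − 109 → 158 cm³.
Infill deposited = 1.00 × 158 = 158 cm³.
Deposited volume = 109 + 158 = 267 cm³.
Mass = 267 × 1.07, so 285.69 g.

285.7 g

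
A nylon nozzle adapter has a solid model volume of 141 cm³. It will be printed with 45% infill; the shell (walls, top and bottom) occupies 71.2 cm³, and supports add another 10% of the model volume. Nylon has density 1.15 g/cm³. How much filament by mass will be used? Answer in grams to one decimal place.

134.2 g

Interior volume = 141 − 71.2, so 69.8 cm³.
Deposited infill: 0.45 × 69.8 → 31.41 cm³.
Support: 0.10 × 141 → 14.1 cm³.
Deposited volume = 71.2 + 31.41 + 14.1 = 116.71 cm³.
Mass: 116.71 × 1.15 → 134.2165 g.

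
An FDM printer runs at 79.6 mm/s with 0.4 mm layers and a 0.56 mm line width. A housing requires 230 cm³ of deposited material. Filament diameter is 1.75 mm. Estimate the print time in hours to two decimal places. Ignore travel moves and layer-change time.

3.58 hours

Extrusion cross-section = 0.4 × 0.56, so 0.224 mm².
Path length: 230000 mm³ / 0.224 mm² → 1026785.7 mm.
Print-move time: 1026785.7 / 79.6 → 12899.3 s.
That's 12899.3 s → 3.58 hours.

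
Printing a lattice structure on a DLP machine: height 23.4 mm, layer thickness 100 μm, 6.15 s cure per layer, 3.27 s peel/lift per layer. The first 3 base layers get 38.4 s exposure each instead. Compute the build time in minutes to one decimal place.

38.4 minutes

Layers = ⌈23.4/0.1⌉ = 234.
Bottom layers: 3 × (38.4 + 3.27) → 125.01 s.
Regular layers = 231 × (6.15 + 3.27), so 2176.02 s.
Sum: 125.01 + 2176.02 = 2301.03 s → 38.4 minutes.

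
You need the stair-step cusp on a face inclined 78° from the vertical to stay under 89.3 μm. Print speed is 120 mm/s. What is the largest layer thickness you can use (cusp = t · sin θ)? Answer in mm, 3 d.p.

0.091 mm

t = h_c / sin θ = 0.0893 / 0.9781 = 0.091 mm.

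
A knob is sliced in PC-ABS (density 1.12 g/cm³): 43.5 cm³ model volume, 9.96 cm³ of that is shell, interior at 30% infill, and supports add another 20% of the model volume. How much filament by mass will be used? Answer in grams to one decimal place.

Infill region = 43.5 − 9.96 = 33.54 cm³.
Infill volume = 0.30 × 33.54 = 10.062 cm³.
Support: 0.20 × 43.5 → 8.7 cm³.
Total extruded = 9.96 + 10.062 + 8.7 = 28.722 cm³.
Mass: 28.722 × 1.12 → 32.16864 g.

32.2 g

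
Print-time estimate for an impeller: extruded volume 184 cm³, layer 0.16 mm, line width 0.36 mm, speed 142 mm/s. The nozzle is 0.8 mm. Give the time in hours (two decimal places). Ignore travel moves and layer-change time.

6.25 hours

Bead cross-section: 0.16 × 0.36 → 0.0576 mm².
Path length: 184000 mm³ / 0.0576 mm² → 3194444.4 mm.
Extrusion time: 3194444.4 / 142 → 22496.1 s.
22496.1 s = 6.25 hours.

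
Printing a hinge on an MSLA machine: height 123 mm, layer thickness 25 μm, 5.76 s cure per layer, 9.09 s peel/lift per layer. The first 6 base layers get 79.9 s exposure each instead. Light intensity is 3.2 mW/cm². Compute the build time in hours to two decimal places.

20.42 hours

Layers = ⌈123/0.025⌉ = 4920.
Base layers = 6 × (79.9 + 9.09) = 533.94 s.
Regular layers: 4914 × (5.76 + 9.09) → 72972.9 s.
Total = 533.94 + 72972.9 = 73506.84 s = 20.42 hours.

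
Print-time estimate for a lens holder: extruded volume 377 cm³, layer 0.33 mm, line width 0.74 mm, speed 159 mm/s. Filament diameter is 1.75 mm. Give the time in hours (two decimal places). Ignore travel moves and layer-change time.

2.70 hours

Extrusion cross-section = 0.33 × 0.74 = 0.2442 mm².
Path length: 377000 mm³ / 0.2442 mm² → 1543816.5 mm.
Print-move time = 1543816.5 / 159 = 9709.5 s.
That's 9709.5 s → 2.70 hours.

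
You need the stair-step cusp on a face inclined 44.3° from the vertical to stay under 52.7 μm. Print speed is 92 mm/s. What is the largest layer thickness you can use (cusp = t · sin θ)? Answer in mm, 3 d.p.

Layer height = cusp / sin(44.3°) = 0.0527 / 0.6984 = 0.075 mm.

0.075 mm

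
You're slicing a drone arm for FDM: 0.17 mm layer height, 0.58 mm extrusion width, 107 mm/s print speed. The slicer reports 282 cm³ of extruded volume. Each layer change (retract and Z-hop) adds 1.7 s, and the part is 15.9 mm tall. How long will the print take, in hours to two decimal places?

Bead cross-section: 0.17 × 0.58 → 0.0986 mm².
Total extruded path = 282000/0.0986 = 2860040.6 mm.
Time extruding = 2860040.6 / 107 = 26729.4 s.
Layer count = ceil(15.9 / 0.17) = 94.
Z-hop total: 94 × 1.7 → 159.8 s.
Total = 26729.4 + 159.8 = 26889.2 s = 7.47 hours.

7.47 hours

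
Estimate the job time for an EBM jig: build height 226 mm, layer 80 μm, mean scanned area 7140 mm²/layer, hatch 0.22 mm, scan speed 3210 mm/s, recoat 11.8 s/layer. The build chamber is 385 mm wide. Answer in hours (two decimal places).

17.19 hours

Layers = ⌈226/0.08⌉ = 2825.
Scan path per layer: 7140 / 0.22 → 32454.5 mm.
Scan time per layer = 32454.5 / 3210, so 10.1104 s.
Per-layer time: 10.1104 + 11.8 → 21.9104 s.
Build time = 2825 × 21.9104 = 61896.88 s = 17.19 hours.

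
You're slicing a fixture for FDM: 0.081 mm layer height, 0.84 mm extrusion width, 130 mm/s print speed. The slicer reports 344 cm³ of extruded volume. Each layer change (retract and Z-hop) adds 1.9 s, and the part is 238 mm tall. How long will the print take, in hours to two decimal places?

Line area = 0.081 × 0.84, so 0.06804 mm².
Toolpath length = 344 cm³ / 0.06804 mm² = 344000 / 0.06804 = 5055849.5 mm.
Print-move time = 5055849.5 / 130, so 38891.2 s.
Number of layers: 238 / 0.081 → 2939 (rounded up).
Layer-change overhead = 2939 × 1.9 = 5584.1 s.
Altogether 38891.2 + 5584.1 = 44475.3 s, i.e. 12.35 hours.

12.35 hours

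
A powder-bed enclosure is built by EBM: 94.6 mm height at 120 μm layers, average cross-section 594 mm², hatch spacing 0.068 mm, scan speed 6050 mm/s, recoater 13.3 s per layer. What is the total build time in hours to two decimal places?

3.23 hours

Number of layers: 94.6 / 0.12 → 789 (rounded up).
Per-layer scan distance = 594 / 0.068 = 8735.3 mm.
Per-layer scan time: 8735.3 / 6050 → 1.4439 s.
Layer cycle: 1.4439 + 13.3 → 14.7439 s.
Build time = 789 × 14.7439 = 11632.9371 s = 3.23 hours.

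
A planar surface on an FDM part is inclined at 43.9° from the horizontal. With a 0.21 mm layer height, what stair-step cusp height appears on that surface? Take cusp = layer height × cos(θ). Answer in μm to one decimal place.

151.3 μm

Cusp = layer height × cos(43.9°) = 0.21 × 0.7206 = 0.151326 mm = 151.3 μm.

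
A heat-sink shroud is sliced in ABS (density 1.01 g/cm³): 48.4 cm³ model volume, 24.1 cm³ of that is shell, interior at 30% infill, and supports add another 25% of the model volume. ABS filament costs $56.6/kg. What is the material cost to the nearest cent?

Interior volume = 48.4 − 24.1 = 24.3 cm³.
Infill volume: 0.30 × 24.3 → 7.29 cm³.
Support: 0.25 × 48.4 → 12.1 cm³.
Deposited volume = 24.1 + 7.29 + 12.1, so 43.49 cm³.
Mass = 43.49 × 1.01 = 43.9249 g.
Cost = 43.9249 g / 1000 × $56.6/kg = $2.49.

$2.49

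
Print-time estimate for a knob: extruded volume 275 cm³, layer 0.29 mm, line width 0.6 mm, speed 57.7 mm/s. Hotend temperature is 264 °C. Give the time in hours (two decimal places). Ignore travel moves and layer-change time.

Bead cross-section: 0.29 × 0.6 → 0.174 mm².
Toolpath length = 275 cm³ / 0.174 mm² = 275000 / 0.174 = 1580459.8 mm.
Extrusion time: 1580459.8 / 57.7 → 27391 s.
Converting: 27391 s = 7.61 hours.

7.61 hours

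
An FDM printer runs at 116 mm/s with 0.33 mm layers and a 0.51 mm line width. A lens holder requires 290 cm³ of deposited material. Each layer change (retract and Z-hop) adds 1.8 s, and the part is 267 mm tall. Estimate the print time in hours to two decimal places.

Extrusion cross-section: 0.33 × 0.51 → 0.1683 mm².
Path length: 290000 mm³ / 0.1683 mm² → 1723113.5 mm.
Print-move time: 1723113.5 / 116 → 14854.4 s.
Layers = ⌈267/0.33⌉ = 810.
Layer-change overhead = 810 × 1.8 = 1458 s.
Total = 14854.4 + 1458 = 16312.4 s = 4.53 hours.

4.53 hours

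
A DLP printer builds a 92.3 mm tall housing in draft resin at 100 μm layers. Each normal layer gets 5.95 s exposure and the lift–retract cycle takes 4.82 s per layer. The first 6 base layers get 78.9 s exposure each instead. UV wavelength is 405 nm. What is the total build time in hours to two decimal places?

2.88 hours

Number of layers: 92.3 / 0.1 → 923 (rounded up).
Burn-in layers = 6 × (78.9 + 4.82) = 502.32 s.
Normal layers = 917 × (5.95 + 4.82), so 9876.09 s.
Total = 502.32 + 9876.09 = 10378.41 s = 2.88 hours.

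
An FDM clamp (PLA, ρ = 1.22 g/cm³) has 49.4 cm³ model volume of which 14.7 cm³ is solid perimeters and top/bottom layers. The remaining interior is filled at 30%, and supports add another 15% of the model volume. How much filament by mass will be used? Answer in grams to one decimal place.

Interior volume = 49.4 − 14.7, so 34.7 cm³.
Infill deposited = 0.30 × 34.7, so 10.41 cm³.
Support = 0.15 × 49.4 = 7.41 cm³.
Total extruded = 14.7 + 10.41 + 7.41 = 32.52 cm³.
Mass = 32.52 × 1.22, so 39.6744 g.

39.7 g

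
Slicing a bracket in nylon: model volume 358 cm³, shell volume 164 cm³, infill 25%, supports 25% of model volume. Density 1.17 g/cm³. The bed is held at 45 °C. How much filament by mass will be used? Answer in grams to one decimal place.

Infill region = 358 − 164 = 194 cm³.
Infill volume: 0.25 × 194 → 48.5 cm³.
Support: 0.25 × 358 → 89.5 cm³.
Deposited volume = 164 + 48.5 + 89.5 = 302 cm³.
Mass = 302 × 1.17, so 353.34 g.

353.3 g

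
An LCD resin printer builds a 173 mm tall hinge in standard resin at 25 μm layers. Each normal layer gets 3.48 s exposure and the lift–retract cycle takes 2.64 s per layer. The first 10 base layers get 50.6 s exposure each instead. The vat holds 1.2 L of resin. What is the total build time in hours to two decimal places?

11.89 hours

Layers = ⌈173/0.025⌉ = 6920.
Bottom layers = 10 × (50.6 + 2.64) = 532.4 s.
Remaining layers: 6910 × (3.48 + 2.64) → 42289.2 s.
Sum: 532.4 + 42289.2 = 42821.6 s → 11.89 hours.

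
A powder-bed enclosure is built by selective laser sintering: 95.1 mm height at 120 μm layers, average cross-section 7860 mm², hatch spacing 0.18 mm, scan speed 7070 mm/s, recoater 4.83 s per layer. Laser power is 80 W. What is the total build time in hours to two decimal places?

Layer count = ceil(95.1 / 0.12) = 793.
Scan path per layer = 7860 / 0.18, so 43666.7 mm.
Laser time per layer = 43666.7 / 7070, so 6.1763 s.
Time per layer: 6.1763 + 4.83 → 11.0063 s.
Build time = 793 × 11.0063 = 8727.9959 s = 2.42 hours.

2.42 hours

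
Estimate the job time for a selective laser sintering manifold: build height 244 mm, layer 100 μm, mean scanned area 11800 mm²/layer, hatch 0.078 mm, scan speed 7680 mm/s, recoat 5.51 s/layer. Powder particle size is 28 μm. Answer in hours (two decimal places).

Number of layers: 244 / 0.1 → 2440 (rounded up).
Scan path per layer: 11800 / 0.078 → 151282.1 mm.
Scan time per layer = 151282.1 / 7680 = 19.6982 s.
Layer cycle = 19.6982 + 5.51, so 25.2082 s.
2440 layers × 25.2082 s/layer = 61508.008 s, i.e. 17.09 hours.

17.09 hours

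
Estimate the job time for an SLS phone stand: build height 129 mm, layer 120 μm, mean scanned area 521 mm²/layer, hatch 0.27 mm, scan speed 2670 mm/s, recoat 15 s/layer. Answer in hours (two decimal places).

4.69 hours

Layers = ⌈129/0.12⌉ = 1075.
Hatch length per layer = 521 / 0.27 = 1929.6 mm.
Laser time per layer = 1929.6 / 2670, so 0.7227 s.
Per-layer time = 0.7227 + 15, so 15.7227 s.
1075 layers × 15.7227 s/layer = 16901.9025 s, i.e. 4.69 hours.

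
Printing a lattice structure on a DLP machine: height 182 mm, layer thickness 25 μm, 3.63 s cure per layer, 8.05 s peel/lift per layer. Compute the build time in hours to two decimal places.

Layer count = ceil(182 / 0.025) = 7280.
Each layer takes: 3.63 + 8.05 → 11.68 s.
Build time: 7280 × 11.68 s = 85030.4 s, i.e. 23.62 hours.

23.62 hours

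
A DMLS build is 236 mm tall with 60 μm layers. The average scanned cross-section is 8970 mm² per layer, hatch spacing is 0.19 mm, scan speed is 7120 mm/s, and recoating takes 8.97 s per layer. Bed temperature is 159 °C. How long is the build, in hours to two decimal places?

17.05 hours

Layer count = ceil(236 / 0.06) = 3934.
Hatch length per layer = 8970 / 0.19 = 47210.5 mm.
Laser time per layer: 47210.5 / 7120 → 6.6307 s.
Time per layer = 6.6307 + 8.97 = 15.6007 s.
Build time = 3934 × 15.6007 = 61373.1538 s = 17.05 hours.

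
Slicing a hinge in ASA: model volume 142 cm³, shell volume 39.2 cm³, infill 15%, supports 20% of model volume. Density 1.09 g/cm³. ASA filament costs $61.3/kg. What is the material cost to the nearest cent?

Infill region: 142 − 39.2 → 102.8 cm³.
Infill volume = 0.15 × 102.8 = 15.42 cm³.
Support = 0.20 × 142 = 28.4 cm³.
Deposited volume = 39.2 + 15.42 + 28.4 = 83.02 cm³.
Mass = 83.02 × 1.09 = 90.4918 g.
At $61.3/kg: 90.4918/1000 × 61.3 = $5.55.

$5.55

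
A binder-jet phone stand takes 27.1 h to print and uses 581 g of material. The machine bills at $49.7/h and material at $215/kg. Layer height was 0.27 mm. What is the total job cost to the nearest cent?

Machine-time cost: 49.7 × 27.1 → $1346.87.
Material cost: 215 × 581/1000 → $124.915.
Job cost: 1346.87 + 124.915 = 1471.785 ≈ $1471.79.

$1471.79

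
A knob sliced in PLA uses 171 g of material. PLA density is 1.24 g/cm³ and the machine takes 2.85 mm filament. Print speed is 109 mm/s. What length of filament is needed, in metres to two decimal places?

Extruded volume: 171/1.24 = 137.9032 cm³ (137903.2 mm³).
A = π r² = π × 1.425² = 6.3794 mm².
L = V/A = 137903.2/6.3794 = 21616.95 mm → 21.62 m.

21.62 m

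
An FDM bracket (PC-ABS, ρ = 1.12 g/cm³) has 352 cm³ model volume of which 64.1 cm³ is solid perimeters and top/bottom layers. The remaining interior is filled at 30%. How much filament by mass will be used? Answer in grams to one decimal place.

168.5 g

Interior volume = 352 − 64.1, so 287.9 cm³.
Infill volume = 0.30 × 287.9 = 86.37 cm³.
Deposited volume: 64.1 + 86.37 → 150.47 cm³.
Mass: 150.47 × 1.12 → 168.5264 g.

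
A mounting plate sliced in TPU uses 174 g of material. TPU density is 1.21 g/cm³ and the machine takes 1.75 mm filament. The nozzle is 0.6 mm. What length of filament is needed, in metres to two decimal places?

59.79 m

Volume = 174 g / 1.21 g·cm⁻³ = 143.8017 cm³ = 143801.7 mm³.
Cross-section of 1.75 mm filament: π·(1.75/2)² = 2.4053 mm².
Length = 143801.7 / 2.4053 = 59785.35 mm = 59.79 m.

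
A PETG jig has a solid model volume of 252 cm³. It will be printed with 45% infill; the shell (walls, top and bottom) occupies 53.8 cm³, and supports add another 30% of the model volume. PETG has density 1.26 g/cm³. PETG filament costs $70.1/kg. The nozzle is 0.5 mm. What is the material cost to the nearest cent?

$19.31

Interior volume: 252 − 53.8 → 198.2 cm³.
Deposited infill = 0.45 × 198.2 = 89.19 cm³.
Support = 0.30 × 252 = 75.6 cm³.
Deposited volume = 53.8 + 89.19 + 75.6, so 218.59 cm³.
Mass: 218.59 × 1.26 → 275.4234 g.
Cost = 275.4234 g / 1000 × $70.1/kg = $19.31.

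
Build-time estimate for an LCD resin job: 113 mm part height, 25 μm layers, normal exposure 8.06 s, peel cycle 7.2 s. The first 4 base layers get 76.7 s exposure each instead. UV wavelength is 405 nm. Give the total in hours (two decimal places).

19.24 hours

Layer count = ceil(113 / 0.025) = 4520.
Base layers = 4 × (76.7 + 7.2), so 335.6 s.
Regular layers: 4516 × (8.06 + 7.2) → 68914.16 s.
Sum: 335.6 + 68914.16 = 69249.76 s → 19.24 hours.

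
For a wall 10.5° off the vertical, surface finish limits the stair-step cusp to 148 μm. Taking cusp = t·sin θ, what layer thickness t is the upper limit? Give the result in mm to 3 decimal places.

0.812 mm

sin(10.5°) = 0.1822; t_max = 0.148/0.1822 = 0.812 mm.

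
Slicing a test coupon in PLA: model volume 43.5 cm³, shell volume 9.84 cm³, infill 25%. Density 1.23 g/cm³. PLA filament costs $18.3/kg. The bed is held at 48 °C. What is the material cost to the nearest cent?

Volume inside the shell = 43.5 − 9.84, so 33.66 cm³.
Infill volume = 0.25 × 33.66 = 8.415 cm³.
Deposited volume = 9.84 + 8.415 = 18.255 cm³.
Mass: 18.255 × 1.23 → 22.45365 g.
Cost = 22.45365 g / 1000 × $18.3/kg = $0.41.

$0.41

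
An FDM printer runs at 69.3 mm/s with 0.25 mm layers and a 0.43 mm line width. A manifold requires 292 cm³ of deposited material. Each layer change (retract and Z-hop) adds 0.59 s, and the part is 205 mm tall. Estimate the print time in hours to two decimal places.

11.02 hours

Line area: 0.25 × 0.43 → 0.1075 mm².
Toolpath length = 292 cm³ / 0.1075 mm² = 292000 / 0.1075 = 2716279.1 mm.
Extrusion time: 2716279.1 / 69.3 → 39195.9 s.
Layer count = ceil(205 / 0.25) = 820.
Z-hop total: 820 × 0.59 → 483.8 s.
Total = 39195.9 + 483.8 = 39679.7 s = 11.02 hours.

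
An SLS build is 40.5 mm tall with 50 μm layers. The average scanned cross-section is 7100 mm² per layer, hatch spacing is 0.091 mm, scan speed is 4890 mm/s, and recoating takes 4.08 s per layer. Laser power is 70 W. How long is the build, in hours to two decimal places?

4.51 hours

Number of layers: 40.5 / 0.05 → 810 (rounded up).
Per-layer scan distance = 7100 / 0.091, so 78022 mm.
Laser time per layer = 78022 / 4890, so 15.9554 s.
Layer cycle = 15.9554 + 4.08 = 20.0354 s.
810 layers × 20.0354 s/layer = 16228.674 s, i.e. 4.51 hours.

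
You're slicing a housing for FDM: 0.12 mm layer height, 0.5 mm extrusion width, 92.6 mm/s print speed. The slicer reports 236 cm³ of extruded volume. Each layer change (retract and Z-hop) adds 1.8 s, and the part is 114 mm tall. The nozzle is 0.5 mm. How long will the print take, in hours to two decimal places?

Line area = 0.12 × 0.5, so 0.06 mm².
Toolpath length = 236 cm³ / 0.06 mm² = 236000 / 0.06 = 3933333.3 mm.
Time extruding = 3933333.3 / 92.6 = 42476.6 s.
Layers = ⌈114/0.12⌉ = 950.
Layer-change overhead: 950 × 1.8 → 1710 s.
Altogether 42476.6 + 1710 = 44186.6 s, i.e. 12.27 hours.

12.27 hours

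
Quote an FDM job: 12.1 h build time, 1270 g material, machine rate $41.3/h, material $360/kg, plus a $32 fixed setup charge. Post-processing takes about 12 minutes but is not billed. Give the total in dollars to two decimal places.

$988.93

Machine cost = 41.3 × 12.1 = $499.73.
Feedstock cost = 360 × 1270/1000, so $457.20.
Total = 499.73 + 457.20 + 32 = $988.93.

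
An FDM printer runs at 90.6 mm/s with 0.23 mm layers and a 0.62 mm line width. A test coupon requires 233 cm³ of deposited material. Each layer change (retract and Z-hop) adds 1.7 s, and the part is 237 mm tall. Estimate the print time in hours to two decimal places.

Line area = 0.23 × 0.62 = 0.1426 mm².
Toolpath length = 233 cm³ / 0.1426 mm² = 233000 / 0.1426 = 1633941.1 mm.
Time extruding = 1633941.1 / 90.6 = 18034.7 s.
Layers = ⌈237/0.23⌉ = 1031.
Z-hop total = 1031 × 1.7 = 1752.7 s.
Total = 18034.7 + 1752.7 = 19787.4 s = 5.50 hours.

5.50 hours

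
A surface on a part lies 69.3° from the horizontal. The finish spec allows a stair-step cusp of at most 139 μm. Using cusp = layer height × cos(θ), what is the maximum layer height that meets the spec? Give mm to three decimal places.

cos(69.3°) = 0.3535; t_max = 0.139/0.3535 = 0.393 mm.

0.393 mm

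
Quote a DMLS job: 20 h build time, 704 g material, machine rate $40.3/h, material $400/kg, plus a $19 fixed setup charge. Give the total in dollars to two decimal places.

$1106.60

Time charge = 40.3 × 20, so $806.00.
Material charge = 400 × 704/1000 = $281.60.
Total = 806.00 + 281.60 + 19 = $1106.60.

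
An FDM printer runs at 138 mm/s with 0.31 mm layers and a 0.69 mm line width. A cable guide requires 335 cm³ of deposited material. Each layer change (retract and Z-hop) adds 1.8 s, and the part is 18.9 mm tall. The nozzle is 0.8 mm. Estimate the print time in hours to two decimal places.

Extrusion cross-section = 0.31 × 0.69 = 0.2139 mm².
Total extruded path = 335000/0.2139 = 1566152.4 mm.
Extrusion time: 1566152.4 / 138 → 11348.9 s.
Layer count = ceil(18.9 / 0.31) = 61.
Layer-change overhead = 61 × 1.8, so 109.8 s.
Total = 11348.9 + 109.8 = 11458.7 s = 3.18 hours.

3.18 hours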